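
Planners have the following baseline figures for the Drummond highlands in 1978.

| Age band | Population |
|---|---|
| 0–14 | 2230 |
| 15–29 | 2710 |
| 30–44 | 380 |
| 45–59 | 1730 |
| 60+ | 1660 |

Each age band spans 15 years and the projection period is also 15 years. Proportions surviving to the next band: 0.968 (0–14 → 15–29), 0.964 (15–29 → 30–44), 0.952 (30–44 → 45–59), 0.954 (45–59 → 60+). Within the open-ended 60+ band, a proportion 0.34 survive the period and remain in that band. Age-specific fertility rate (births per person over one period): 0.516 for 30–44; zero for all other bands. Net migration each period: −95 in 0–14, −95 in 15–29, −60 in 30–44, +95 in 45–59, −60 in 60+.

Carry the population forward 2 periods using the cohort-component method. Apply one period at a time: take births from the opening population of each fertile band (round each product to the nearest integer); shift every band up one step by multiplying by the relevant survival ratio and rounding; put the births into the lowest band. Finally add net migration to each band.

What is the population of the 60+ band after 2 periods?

1108

(Groups numbered youngest = 1 to oldest = 5.)
— Period 1 —
Births: 380 × 0.516 = 196
Group 2: 2230 × 0.968 = 2159
Group 3: 2710 × 0.964 = 2612
Group 4: 380 × 0.952 = 362
Group 5: 1730 × 0.954 + 1660 × 0.34 = 1650 + 564 = 2214
Net migration: Group 1 − 95 → 101; Group 2 − 95 → 2064; Group 3 − 60 → 2552; Group 4 + 95 → 457; Group 5 − 60 → 2154
End of period: [101, 2064, 2552, 457, 2154]
— Period 2 —
Births: 2552 × 0.516 = 1317
Group 2: 101 × 0.968 = 98
Group 3: 2064 × 0.964 = 1990
Group 4: 2552 × 0.952 = 2430
Group 5: 457 × 0.954 + 2154 × 0.34 = 436 + 732 = 1168
Net migration: Group 1 − 95 → 1222; Group 2 − 95 → 3; Group 3 − 60 → 1930; Group 4 + 95 → 2525; Group 5 − 60 → 1108
End of period: [1222, 3, 1930, 2525, 1108]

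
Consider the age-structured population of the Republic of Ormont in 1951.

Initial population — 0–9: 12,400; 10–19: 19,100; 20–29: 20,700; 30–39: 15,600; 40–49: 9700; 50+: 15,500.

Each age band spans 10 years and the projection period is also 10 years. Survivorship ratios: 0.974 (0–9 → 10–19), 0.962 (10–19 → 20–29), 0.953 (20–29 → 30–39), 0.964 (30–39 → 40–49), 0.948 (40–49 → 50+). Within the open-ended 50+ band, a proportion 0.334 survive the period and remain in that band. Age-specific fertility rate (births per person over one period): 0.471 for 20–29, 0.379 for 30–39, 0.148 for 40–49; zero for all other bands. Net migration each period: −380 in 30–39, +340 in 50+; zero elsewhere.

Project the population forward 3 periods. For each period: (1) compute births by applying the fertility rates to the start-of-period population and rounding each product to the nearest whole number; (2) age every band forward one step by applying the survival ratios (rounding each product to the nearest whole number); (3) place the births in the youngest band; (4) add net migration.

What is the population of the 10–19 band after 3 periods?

Period 1:
Births: 20700 × 0.471 = 9750  |  15600 × 0.379 = 5912  |  9700 × 0.148 = 1436 → 17098
10–19: 12400 × 0.974 = 12078
20–29: 19100 × 0.962 = 18374
30–39: 20700 × 0.953 = 19727
40–49: 15600 × 0.964 = 15038
50+: 9700 × 0.948 + 15500 × 0.334 = 9196 + 5177 = 14373
Net migration: 30–39 − 380 → 19347; 50+ + 340 → 14713
Population now: 0–9=17098, 10–19=12078, 20–29=18374, 30–39=19347, 40–49=15038, 50+=14713
Period 2:
Births: 18374 × 0.471 = 8654  |  19347 × 0.379 = 7333  |  15038 × 0.148 = 2226 → 18213
10–19: 17098 × 0.974 = 16653
20–29: 12078 × 0.962 = 11619
30–39: 18374 × 0.953 = 17510
40–49: 19347 × 0.964 = 18651
50+: 15038 × 0.948 + 14713 × 0.334 = 14256 + 4914 = 19170
Net migration: 30–39 − 380 → 17130; 50+ + 340 → 19510
Population now: 0–9=18213, 10–19=16653, 20–29=11619, 30–39=17130, 40–49=18651, 50+=19510
Period 3:
Births: 11619 × 0.471 = 5473  |  17130 × 0.379 = 6492  |  18651 × 0.148 = 2760 → 14725
10–19: 18213 × 0.974 = 17739
20–29: 16653 × 0.962 = 16020
30–39: 11619 × 0.953 = 11073
40–49: 17130 × 0.964 = 16513
50+: 18651 × 0.948 + 19510 × 0.334 = 17681 + 6516 = 24197
Net migration: 30–39 − 380 → 10693; 50+ + 340 → 24537
Population now: 0–9=14725, 10–19=17739, 20–29=16020, 30–39=10693, 40–49=16513, 50+=24537

17739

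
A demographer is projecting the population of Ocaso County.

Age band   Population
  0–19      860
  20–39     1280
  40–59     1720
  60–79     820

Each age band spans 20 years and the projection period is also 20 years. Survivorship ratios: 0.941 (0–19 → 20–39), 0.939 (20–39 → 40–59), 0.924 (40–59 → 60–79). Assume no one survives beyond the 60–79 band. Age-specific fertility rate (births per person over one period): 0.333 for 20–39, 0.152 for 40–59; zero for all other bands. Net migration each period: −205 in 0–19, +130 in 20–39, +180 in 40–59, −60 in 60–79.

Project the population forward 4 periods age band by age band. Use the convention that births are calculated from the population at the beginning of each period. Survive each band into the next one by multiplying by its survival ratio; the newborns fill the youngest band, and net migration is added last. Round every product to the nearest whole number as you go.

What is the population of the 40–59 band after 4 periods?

583

(Bands numbered youngest = 1 to oldest = 4.)
After projecting period 1:
Births: 1280 × 0.333 = 426  |  1720 × 0.152 = 261 → total 687
Band 2: 860 × 0.941 = 809
Band 3: 1280 × 0.939 = 1202
Band 4: 1720 × 0.924 = 1589
Net migration: Band 1 − 205 → 482; Band 2 + 130 → 939; Band 3 + 180 → 1382; Band 4 − 60 → 1529
→ [482, 939, 1382, 1529]
After projecting period 2:
Births: 939 × 0.333 = 313  |  1382 × 0.152 = 210 → total 523
Band 2: 482 × 0.941 = 454
Band 3: 939 × 0.939 = 882
Band 4: 1382 × 0.924 = 1277
Net migration: Band 1 − 205 → 318; Band 2 + 130 → 584; Band 3 + 180 → 1062; Band 4 − 60 → 1217
→ [318, 584, 1062, 1217]
After projecting period 3:
Births: 584 × 0.333 = 194  |  1062 × 0.152 = 161 → total 355
Band 2: 318 × 0.941 = 299
Band 3: 584 × 0.939 = 548
Band 4: 1062 × 0.924 = 981
Net migration: Band 1 − 205 → 150; Band 2 + 130 → 429; Band 3 + 180 → 728; Band 4 − 60 → 921
→ [150, 429, 728, 921]
After projecting period 4:
Births: 429 × 0.333 = 143  |  728 × 0.152 = 111 → total 254
Band 2: 150 × 0.941 = 141
Band 3: 429 × 0.939 = 403
Band 4: 728 × 0.924 = 673
Net migration: Band 1 − 205 → 49; Band 2 + 130 → 271; Band 3 + 180 → 583; Band 4 − 60 → 613
→ [49, 271, 583, 613]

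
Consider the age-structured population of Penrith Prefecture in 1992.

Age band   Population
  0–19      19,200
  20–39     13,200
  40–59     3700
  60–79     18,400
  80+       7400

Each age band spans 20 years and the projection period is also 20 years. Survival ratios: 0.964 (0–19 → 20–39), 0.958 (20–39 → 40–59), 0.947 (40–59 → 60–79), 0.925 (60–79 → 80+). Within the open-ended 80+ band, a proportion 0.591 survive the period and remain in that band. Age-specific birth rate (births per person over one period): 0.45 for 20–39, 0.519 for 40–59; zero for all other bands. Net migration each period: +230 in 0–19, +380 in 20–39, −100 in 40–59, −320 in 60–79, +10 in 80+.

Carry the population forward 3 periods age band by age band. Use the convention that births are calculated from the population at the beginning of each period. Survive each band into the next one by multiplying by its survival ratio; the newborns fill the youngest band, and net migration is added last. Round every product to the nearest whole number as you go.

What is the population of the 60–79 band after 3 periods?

Call the bands 1 to 5, youngest first.
[period 1]
Births: 13200 × 0.45 = 5940 ; 3700 × 0.519 = 1920 → total 7860
Band 2: 19200 × 0.964 = 18509
Band 3: 13200 × 0.958 = 12646
Band 4: 3700 × 0.947 = 3504
Band 5: 18400 × 0.925 + 7400 × 0.591 = 17020 + 4373 = 21393
Net migration: Band 1 + 230 → 8090; Band 2 + 380 → 18889; Band 3 − 100 → 12546; Band 4 − 320 → 3184; Band 5 + 10 → 21403
→ [8090, 18889, 12546, 3184, 21403]
[period 2]
Births: 18889 × 0.45 = 8500 ; 12546 × 0.519 = 6511 → total 15011
Band 2: 8090 × 0.964 = 7799
Band 3: 18889 × 0.958 = 18096
Band 4: 12546 × 0.947 = 11881
Band 5: 3184 × 0.925 + 21403 × 0.591 = 2945 + 12649 = 15594
Net migration: Band 1 + 230 → 15241; Band 2 + 380 → 8179; Band 3 − 100 → 17996; Band 4 − 320 → 11561; Band 5 + 10 → 15604
→ [15241, 8179, 17996, 11561, 15604]
[period 3]
Births: 8179 × 0.45 = 3681 ; 17996 × 0.519 = 9340 → total 13021
Band 2: 15241 × 0.964 = 14692
Band 3: 8179 × 0.958 = 7835
Band 4: 17996 × 0.947 = 17042
Band 5: 11561 × 0.925 + 15604 × 0.591 = 10694 + 9222 = 19916
Net migration: Band 1 + 230 → 13251; Band 2 + 380 → 15072; Band 3 − 100 → 7735; Band 4 − 320 → 16722; Band 5 + 10 → 19926
→ [13251, 15072, 7735, 16722, 19926]

16722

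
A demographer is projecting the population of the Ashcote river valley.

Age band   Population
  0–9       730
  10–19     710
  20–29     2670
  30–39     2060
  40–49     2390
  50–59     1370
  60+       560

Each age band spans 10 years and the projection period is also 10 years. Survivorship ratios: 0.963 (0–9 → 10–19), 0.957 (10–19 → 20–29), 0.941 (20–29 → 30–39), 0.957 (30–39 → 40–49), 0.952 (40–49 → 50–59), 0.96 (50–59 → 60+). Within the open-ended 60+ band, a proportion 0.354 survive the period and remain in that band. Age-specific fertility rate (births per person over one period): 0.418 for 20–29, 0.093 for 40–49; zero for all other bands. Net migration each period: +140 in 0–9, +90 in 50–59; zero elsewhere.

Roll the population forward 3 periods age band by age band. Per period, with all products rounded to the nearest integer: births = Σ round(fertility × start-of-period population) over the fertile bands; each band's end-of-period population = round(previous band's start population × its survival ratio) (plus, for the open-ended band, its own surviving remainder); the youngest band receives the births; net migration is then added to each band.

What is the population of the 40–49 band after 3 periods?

Let band 1 be 0–9 through band 7 = 60+.
Period 1:
Births: 2670 × 0.418 = 1116 ; 2390 × 0.093 = 222 — total 1338
Band 2: 730 × 0.963 = 703
Band 3: 710 × 0.957 = 679
Band 4: 2670 × 0.941 = 2512
Band 5: 2060 × 0.957 = 1971
Band 6: 2390 × 0.952 = 2275
Band 7: 1370 × 0.96 + 560 × 0.354 = 1315 + 198 = 1513
Net migration: Band 1 + 140 → 1478; Band 6 + 90 → 2365
→ [1478, 703, 679, 2512, 1971, 2365, 1513]
Period 2:
Births: 679 × 0.418 = 284 ; 1971 × 0.093 = 183 — total 467
Band 2: 1478 × 0.963 = 1423
Band 3: 703 × 0.957 = 673
Band 4: 679 × 0.941 = 639
Band 5: 2512 × 0.957 = 2404
Band 6: 1971 × 0.952 = 1876
Band 7: 2365 × 0.96 + 1513 × 0.354 = 2270 + 536 = 2806
Net migration: Band 1 + 140 → 607; Band 6 + 90 → 1966
→ [607, 1423, 673, 639, 2404, 1966, 2806]
Period 3:
Births: 673 × 0.418 = 281 ; 2404 × 0.093 = 224 — total 505
Band 2: 607 × 0.963 = 585
Band 3: 1423 × 0.957 = 1362
Band 4: 673 × 0.941 = 633
Band 5: 639 × 0.957 = 612
Band 6: 2404 × 0.952 = 2289
Band 7: 1966 × 0.96 + 2806 × 0.354 = 1887 + 993 = 2880
Net migration: Band 1 + 140 → 645; Band 6 + 90 → 2379
→ [645, 585, 1362, 633, 612, 2379, 2880]

612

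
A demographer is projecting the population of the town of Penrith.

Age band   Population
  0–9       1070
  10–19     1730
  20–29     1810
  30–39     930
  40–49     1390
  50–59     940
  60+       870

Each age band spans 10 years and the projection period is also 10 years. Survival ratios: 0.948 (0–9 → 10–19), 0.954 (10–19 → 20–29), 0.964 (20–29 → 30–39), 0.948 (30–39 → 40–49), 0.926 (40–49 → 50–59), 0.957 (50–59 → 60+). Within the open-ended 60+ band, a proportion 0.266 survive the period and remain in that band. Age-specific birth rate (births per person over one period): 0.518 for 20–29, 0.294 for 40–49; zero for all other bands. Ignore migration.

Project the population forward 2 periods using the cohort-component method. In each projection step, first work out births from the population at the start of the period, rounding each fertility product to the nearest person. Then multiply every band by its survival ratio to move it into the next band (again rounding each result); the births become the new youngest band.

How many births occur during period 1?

1347

Period 1.
Births: 1810 × 0.518 = 938  |  1390 × 0.294 = 409 ⇒ total 1347
10–19: 1070 × 0.948 = 1014
20–29: 1730 × 0.954 = 1650
30–39: 1810 × 0.964 = 1745
40–49: 930 × 0.948 = 882
50–59: 1390 × 0.926 = 1287
60+: 940 × 0.957 + 870 × 0.266 = 900 + 231 = 1131
Population now: 0–9=1347, 10–19=1014, 20–29=1650, 30–39=1745, 40–49=882, 50–59=1287, 60+=1131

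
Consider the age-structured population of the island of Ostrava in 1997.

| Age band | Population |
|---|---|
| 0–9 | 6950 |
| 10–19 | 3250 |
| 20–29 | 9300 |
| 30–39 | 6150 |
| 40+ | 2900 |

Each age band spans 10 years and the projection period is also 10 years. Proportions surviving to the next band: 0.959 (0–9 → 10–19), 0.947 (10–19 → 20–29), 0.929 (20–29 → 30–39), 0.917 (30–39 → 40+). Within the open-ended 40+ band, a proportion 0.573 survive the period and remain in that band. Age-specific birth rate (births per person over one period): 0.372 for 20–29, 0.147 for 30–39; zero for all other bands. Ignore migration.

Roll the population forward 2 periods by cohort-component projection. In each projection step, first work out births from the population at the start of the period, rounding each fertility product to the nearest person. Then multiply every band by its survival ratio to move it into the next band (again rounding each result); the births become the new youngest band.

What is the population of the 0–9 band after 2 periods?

2415

(Groups numbered youngest = 1 to oldest = 5.)
After projecting period 1:
Births: 9300 × 0.372 = 3460, 6150 × 0.147 = 904 → 4364
Group 2: 6950 × 0.959 = 6665
Group 3: 3250 × 0.947 = 3078
Group 4: 9300 × 0.929 = 8640
Group 5: 6150 × 0.917 + 2900 × 0.573 = 5640 + 1662 = 7302
Giving 4364 / 6665 / 3078 / 8640 / 7302.
After projecting period 2:
Births: 3078 × 0.372 = 1145, 8640 × 0.147 = 1270 → 2415
Group 2: 4364 × 0.959 = 4185
Group 3: 6665 × 0.947 = 6312
Group 4: 3078 × 0.929 = 2859
Group 5: 8640 × 0.917 + 7302 × 0.573 = 7923 + 4184 = 12107
Giving 2415 / 4185 / 6312 / 2859 / 12107.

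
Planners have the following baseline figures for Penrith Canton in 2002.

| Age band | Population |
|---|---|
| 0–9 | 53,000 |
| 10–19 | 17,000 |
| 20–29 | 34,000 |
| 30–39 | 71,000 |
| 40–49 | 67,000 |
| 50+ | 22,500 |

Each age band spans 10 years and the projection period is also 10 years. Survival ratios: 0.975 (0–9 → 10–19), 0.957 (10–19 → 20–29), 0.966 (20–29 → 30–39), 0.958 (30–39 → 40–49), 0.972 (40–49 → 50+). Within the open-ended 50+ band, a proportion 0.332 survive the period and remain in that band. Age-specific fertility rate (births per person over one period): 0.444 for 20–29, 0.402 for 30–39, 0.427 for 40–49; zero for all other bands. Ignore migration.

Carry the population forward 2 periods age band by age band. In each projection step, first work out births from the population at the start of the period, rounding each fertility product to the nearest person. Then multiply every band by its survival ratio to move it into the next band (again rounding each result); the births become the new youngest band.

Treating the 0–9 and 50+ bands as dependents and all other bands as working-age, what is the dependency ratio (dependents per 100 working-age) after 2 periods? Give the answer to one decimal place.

83.6

(Bands numbered youngest = 1 to oldest = 6.)
After projecting period 1:
Births: 34000 * 0.444 = 15096  |  71000 * 0.402 = 28542  |  67000 * 0.427 = 28609 → 72247
Band 2: 53000 * 0.975 = 51675
Band 3: 17000 * 0.957 = 16269
Band 4: 34000 * 0.966 = 32844
Band 5: 71000 * 0.958 = 68018
Band 6: 67000 * 0.972 + 22500 * 0.332 = 65124 + 7470 = 72594
→ [72247, 51675, 16269, 32844, 68018, 72594]
After projecting period 2:
Births: 16269 * 0.444 = 7223  |  32844 * 0.402 = 13203  |  68018 * 0.427 = 29044 → 49470
Band 2: 72247 * 0.975 = 70441
Band 3: 51675 * 0.957 = 49453
Band 4: 16269 * 0.966 = 15716
Band 5: 32844 * 0.958 = 31465
Band 6: 68018 * 0.972 + 72594 * 0.332 = 66113 + 24101 = 90214
→ [49470, 70441, 49453, 15716, 31465, 90214]
Dependents (band 0–9 + band 50+) = 49470 + 90214 = 139684; working-age = 167075; ratio = 139684/167075 × 100 = 83.6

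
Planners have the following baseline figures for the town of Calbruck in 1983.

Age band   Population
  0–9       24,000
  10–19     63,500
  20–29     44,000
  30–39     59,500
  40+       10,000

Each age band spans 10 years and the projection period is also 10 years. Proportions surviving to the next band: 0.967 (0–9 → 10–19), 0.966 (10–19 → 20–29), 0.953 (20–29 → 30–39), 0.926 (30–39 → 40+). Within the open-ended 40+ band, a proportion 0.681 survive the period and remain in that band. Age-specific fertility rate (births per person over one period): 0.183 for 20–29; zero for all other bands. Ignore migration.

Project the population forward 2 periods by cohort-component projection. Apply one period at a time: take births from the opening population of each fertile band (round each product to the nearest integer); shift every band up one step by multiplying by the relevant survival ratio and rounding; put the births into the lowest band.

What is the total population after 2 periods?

180876

— Period 1 —
Births: 44000 × 0.183 = 8052
10–19: 24000 × 0.967 = 23208
20–29: 63500 × 0.966 = 61341
30–39: 44000 × 0.953 = 41932
40+: 59500 × 0.926 + 10000 × 0.681 = 55097 + 6810 = 61907
End of period: [8052, 23208, 61341, 41932, 61907]
— Period 2 —
Births: 61341 × 0.183 = 11225
10–19: 8052 × 0.967 = 7786
20–29: 23208 × 0.966 = 22419
30–39: 61341 × 0.953 = 58458
40+: 41932 × 0.926 + 61907 × 0.681 = 38829 + 42159 = 80988
End of period: [11225, 7786, 22419, 58458, 80988]
Total after period 2: 11225 + 7786 + 22419 + 58458 + 80988 = 180876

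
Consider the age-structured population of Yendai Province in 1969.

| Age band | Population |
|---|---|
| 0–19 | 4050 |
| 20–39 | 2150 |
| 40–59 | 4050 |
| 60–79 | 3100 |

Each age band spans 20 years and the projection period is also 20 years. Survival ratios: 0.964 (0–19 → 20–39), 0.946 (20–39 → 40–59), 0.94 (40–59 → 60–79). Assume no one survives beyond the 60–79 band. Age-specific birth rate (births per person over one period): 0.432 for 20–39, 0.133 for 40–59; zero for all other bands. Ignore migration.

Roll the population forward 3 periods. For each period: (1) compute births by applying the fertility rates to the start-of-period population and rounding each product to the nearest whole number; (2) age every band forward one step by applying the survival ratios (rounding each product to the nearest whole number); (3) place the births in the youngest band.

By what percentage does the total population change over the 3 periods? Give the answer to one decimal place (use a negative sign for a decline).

[period 1]
Births: 2150 × 0.432 = 929, 4050 × 0.133 = 539 → 1468
20–39: 4050 × 0.964 = 3904
40–59: 2150 × 0.946 = 2034
60–79: 4050 × 0.94 = 3807
Giving 1468 / 3904 / 2034 / 3807.
[period 2]
Births: 3904 × 0.432 = 1687, 2034 × 0.133 = 271 → 1958
20–39: 1468 × 0.964 = 1415
40–59: 3904 × 0.946 = 3693
60–79: 2034 × 0.94 = 1912
Giving 1958 / 1415 / 3693 / 1912.
[period 3]
Births: 1415 × 0.432 = 611, 3693 × 0.133 = 491 → 1102
20–39: 1958 × 0.964 = 1888
40–59: 1415 × 0.946 = 1339
60–79: 3693 × 0.94 = 3471
Giving 1102 / 1888 / 1339 / 3471.
Total: 13350 → 7800; change = -5550; percentage change = -41.6%

-41.6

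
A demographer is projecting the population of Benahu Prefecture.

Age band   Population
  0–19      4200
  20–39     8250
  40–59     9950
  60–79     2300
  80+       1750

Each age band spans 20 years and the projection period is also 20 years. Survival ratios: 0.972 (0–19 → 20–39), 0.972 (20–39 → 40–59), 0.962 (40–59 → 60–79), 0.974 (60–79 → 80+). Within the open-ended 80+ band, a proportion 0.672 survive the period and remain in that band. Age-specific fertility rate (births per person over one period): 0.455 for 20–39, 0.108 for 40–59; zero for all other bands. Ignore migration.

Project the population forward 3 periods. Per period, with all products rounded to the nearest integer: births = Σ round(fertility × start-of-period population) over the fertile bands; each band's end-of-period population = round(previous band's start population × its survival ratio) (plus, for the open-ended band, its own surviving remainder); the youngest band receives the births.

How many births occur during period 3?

2565

— Period 1 —
Births: 8250 × 0.455 = 3754, 9950 × 0.108 = 1075 ⇒ total 4829
20–39: 4200 × 0.972 = 4082
40–59: 8250 × 0.972 = 8019
60–79: 9950 × 0.962 = 9572
80+: 2300 × 0.974 + 1750 × 0.672 = 2240 + 1176 = 3416
Population now: 0–19=4829, 20–39=4082, 40–59=8019, 60–79=9572, 80+=3416
— Period 2 —
Births: 4082 × 0.455 = 1857, 8019 × 0.108 = 866 ⇒ total 2723
20–39: 4829 × 0.972 = 4694
40–59: 4082 × 0.972 = 3968
60–79: 8019 × 0.962 = 7714
80+: 9572 × 0.974 + 3416 × 0.672 = 9323 + 2296 = 11619
Population now: 0–19=2723, 20–39=4694, 40–59=3968, 60–79=7714, 80+=11619
— Period 3 —
Births: 4694 × 0.455 = 2136, 3968 × 0.108 = 429 ⇒ total 2565
20–39: 2723 × 0.972 = 2647
40–59: 4694 × 0.972 = 4563
60–79: 3968 × 0.962 = 3817
80+: 7714 × 0.974 + 11619 × 0.672 = 7513 + 7808 = 15321
Population now: 0–19=2565, 20–39=2647, 40–59=4563, 60–79=3817, 80+=15321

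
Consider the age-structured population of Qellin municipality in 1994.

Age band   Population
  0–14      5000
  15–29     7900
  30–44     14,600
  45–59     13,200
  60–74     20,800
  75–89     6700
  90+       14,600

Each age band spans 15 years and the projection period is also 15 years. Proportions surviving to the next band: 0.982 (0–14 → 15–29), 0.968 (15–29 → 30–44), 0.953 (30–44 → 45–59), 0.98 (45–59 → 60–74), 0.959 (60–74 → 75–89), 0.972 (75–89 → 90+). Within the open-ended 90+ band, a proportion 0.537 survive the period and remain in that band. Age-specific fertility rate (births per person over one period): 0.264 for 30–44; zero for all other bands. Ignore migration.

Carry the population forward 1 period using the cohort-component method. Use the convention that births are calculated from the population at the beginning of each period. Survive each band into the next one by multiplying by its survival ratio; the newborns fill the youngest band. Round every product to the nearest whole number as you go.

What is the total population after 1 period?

77560

— Period 1 —
Births: 14600 × 0.264 = 3854
15–29: 5000 × 0.982 = 4910
30–44: 7900 × 0.968 = 7647
45–59: 14600 × 0.953 = 13914
60–74: 13200 × 0.98 = 12936
75–89: 20800 × 0.959 = 19947
90+: 6700 × 0.972 + 14600 × 0.537 = 6512 + 7840 = 14352
Giving 3854 / 4910 / 7647 / 13914 / 12936 / 19947 / 14352.
Total after period 1: 3854 + 4910 + 7647 + 13914 + 12936 + 19947 + 14352 = 77560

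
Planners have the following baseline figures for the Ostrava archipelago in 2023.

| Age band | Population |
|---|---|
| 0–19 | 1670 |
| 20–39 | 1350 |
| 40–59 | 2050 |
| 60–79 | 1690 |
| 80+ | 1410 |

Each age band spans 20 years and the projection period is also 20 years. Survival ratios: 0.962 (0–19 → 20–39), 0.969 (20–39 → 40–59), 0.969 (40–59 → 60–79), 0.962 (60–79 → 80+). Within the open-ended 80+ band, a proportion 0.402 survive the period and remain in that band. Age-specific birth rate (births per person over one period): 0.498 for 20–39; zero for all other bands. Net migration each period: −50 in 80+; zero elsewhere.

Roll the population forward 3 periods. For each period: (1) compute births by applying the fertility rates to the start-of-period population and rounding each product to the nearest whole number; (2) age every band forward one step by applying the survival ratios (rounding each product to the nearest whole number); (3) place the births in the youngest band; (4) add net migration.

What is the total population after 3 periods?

— Period 1 —
Births: 1350 × 0.498 = 672
20–39: 1670 × 0.962 = 1607
40–59: 1350 × 0.969 = 1308
60–79: 2050 × 0.969 = 1986
80+: 1690 × 0.962 + 1410 × 0.402 = 1626 + 567 = 2193
Net migration: 80+ − 50 → 2143
Population now: 0–19=672, 20–39=1607, 40–59=1308, 60–79=1986, 80+=2143
— Period 2 —
Births: 1607 × 0.498 = 800
20–39: 672 × 0.962 = 646
40–59: 1607 × 0.969 = 1557
60–79: 1308 × 0.969 = 1267
80+: 1986 × 0.962 + 2143 × 0.402 = 1911 + 861 = 2772
Net migration: 80+ − 50 → 2722
Population now: 0–19=800, 20–39=646, 40–59=1557, 60–79=1267, 80+=2722
— Period 3 —
Births: 646 × 0.498 = 322
20–39: 800 × 0.962 = 770
40–59: 646 × 0.969 = 626
60–79: 1557 × 0.969 = 1509
80+: 1267 × 0.962 + 2722 × 0.402 = 1219 + 1094 = 2313
Net migration: 80+ − 50 → 2263
Population now: 0–19=322, 20–39=770, 40–59=626, 60–79=1509, 80+=2263
Total after period 3: 322 + 770 + 626 + 1509 + 2263 = 5490

5490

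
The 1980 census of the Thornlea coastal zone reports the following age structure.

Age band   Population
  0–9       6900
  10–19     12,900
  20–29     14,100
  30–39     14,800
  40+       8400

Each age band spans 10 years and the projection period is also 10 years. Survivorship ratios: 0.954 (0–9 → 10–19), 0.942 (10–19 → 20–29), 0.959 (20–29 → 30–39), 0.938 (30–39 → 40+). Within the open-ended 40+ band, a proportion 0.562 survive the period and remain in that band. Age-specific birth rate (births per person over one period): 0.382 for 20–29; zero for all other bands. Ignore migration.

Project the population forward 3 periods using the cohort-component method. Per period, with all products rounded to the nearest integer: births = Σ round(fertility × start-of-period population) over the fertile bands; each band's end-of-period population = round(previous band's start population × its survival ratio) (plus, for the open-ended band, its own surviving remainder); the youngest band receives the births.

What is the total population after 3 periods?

Numbering the bands 1..5 from youngest to oldest:
Period 1:
Births: 14100 × 0.382 = 5386
Band 2: 6900 × 0.954 = 6583
Band 3: 12900 × 0.942 = 12152
Band 4: 14100 × 0.959 = 13522
Band 5: 14800 × 0.938 + 8400 × 0.562 = 13882 + 4721 = 18603
→ [5386, 6583, 12152, 13522, 18603]
Period 2:
Births: 12152 × 0.382 = 4642
Band 2: 5386 × 0.954 = 5138
Band 3: 6583 × 0.942 = 6201
Band 4: 12152 × 0.959 = 11654
Band 5: 13522 × 0.938 + 18603 × 0.562 = 12684 + 10455 = 23139
→ [4642, 5138, 6201, 11654, 23139]
Period 3:
Births: 6201 × 0.382 = 2369
Band 2: 4642 × 0.954 = 4428
Band 3: 5138 × 0.942 = 4840
Band 4: 6201 × 0.959 = 5947
Band 5: 11654 × 0.938 + 23139 × 0.562 = 10931 + 13004 = 23935
→ [2369, 4428, 4840, 5947, 23935]
Total after period 3: 2369 + 4428 + 4840 + 5947 + 23935 = 41519

41519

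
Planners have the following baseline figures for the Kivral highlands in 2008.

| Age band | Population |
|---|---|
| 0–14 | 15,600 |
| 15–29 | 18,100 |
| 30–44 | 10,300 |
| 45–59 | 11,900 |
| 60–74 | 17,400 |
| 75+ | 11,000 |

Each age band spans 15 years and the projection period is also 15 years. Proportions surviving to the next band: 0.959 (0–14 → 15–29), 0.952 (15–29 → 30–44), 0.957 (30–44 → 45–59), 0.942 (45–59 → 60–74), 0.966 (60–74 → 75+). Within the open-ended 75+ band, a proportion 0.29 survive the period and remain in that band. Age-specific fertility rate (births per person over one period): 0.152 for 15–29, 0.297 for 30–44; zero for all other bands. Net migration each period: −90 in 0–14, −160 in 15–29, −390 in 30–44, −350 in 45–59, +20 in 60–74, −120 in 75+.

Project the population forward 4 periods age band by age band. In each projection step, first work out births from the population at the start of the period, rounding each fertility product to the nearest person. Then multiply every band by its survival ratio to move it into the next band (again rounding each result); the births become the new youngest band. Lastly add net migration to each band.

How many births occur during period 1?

5810

Numbering the bands 1..6 from youngest to oldest:
Period 1:
Births: 18100 × 0.152 = 2751 ; 10300 × 0.297 = 3059 → 5810
Band 2: 15600 × 0.959 = 14960
Band 3: 18100 × 0.952 = 17231
Band 4: 10300 × 0.957 = 9857
Band 5: 11900 × 0.942 = 11210
Band 6: 17400 × 0.966 + 11000 × 0.29 = 16808 + 3190 = 19998
Net migration: Band 1 − 90 → 5720; Band 2 − 160 → 14800; Band 3 − 390 → 16841; Band 4 − 350 → 9507; Band 5 + 20 → 11230; Band 6 − 120 → 19878
End of period: [5720, 14800, 16841, 9507, 11230, 19878]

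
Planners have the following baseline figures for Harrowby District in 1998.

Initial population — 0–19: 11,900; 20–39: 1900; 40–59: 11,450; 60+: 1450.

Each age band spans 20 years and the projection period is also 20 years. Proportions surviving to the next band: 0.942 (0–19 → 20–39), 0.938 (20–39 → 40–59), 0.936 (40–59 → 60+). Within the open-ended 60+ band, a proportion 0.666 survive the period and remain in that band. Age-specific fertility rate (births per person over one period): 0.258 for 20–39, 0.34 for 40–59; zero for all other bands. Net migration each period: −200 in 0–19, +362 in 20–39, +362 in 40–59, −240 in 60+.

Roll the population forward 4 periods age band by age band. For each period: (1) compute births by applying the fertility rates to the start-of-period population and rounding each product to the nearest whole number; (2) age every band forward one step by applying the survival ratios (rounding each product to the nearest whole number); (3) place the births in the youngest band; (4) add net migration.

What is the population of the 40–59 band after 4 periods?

3807

(Bands numbered youngest = 1 to oldest = 4.)
Period 1.
Births: 1900 × 0.258 = 490 ; 11450 × 0.34 = 3893 — total 4383
Band 2: 11900 × 0.942 = 11210
Band 3: 1900 × 0.938 = 1782
Band 4: 11450 × 0.936 + 1450 × 0.666 = 10717 + 966 = 11683
Net migration: Band 1 − 200 → 4183; Band 2 + 362 → 11572; Band 3 + 362 → 2144; Band 4 − 240 → 11443
Population now: 0–19=4183, 20–39=11572, 40–59=2144, 60+=11443
Period 2.
Births: 11572 × 0.258 = 2986 ; 2144 × 0.34 = 729 — total 3715
Band 2: 4183 × 0.942 = 3940
Band 3: 11572 × 0.938 = 10855
Band 4: 2144 × 0.936 + 11443 × 0.666 = 2007 + 7621 = 9628
Net migration: Band 1 − 200 → 3515; Band 2 + 362 → 4302; Band 3 + 362 → 11217; Band 4 − 240 → 9388
Population now: 0–19=3515, 20–39=4302, 40–59=11217, 60+=9388
Period 3.
Births: 4302 × 0.258 = 1110 ; 11217 × 0.34 = 3814 — total 4924
Band 2: 3515 × 0.942 = 3311
Band 3: 4302 × 0.938 = 4035
Band 4: 11217 × 0.936 + 9388 × 0.666 = 10499 + 6252 = 16751
Net migration: Band 1 − 200 → 4724; Band 2 + 362 → 3673; Band 3 + 362 → 4397; Band 4 − 240 → 16511
Population now: 0–19=4724, 20–39=3673, 40–59=4397, 60+=16511
Period 4.
Births: 3673 × 0.258 = 948 ; 4397 × 0.34 = 1495 — total 2443
Band 2: 4724 × 0.942 = 4450
Band 3: 3673 × 0.938 = 3445
Band 4: 4397 × 0.936 + 16511 × 0.666 = 4116 + 10996 = 15112
Net migration: Band 1 − 200 → 2243; Band 2 + 362 → 4812; Band 3 + 362 → 3807; Band 4 − 240 → 14872
Population now: 0–19=2243, 20–39=4812, 40–59=3807, 60+=14872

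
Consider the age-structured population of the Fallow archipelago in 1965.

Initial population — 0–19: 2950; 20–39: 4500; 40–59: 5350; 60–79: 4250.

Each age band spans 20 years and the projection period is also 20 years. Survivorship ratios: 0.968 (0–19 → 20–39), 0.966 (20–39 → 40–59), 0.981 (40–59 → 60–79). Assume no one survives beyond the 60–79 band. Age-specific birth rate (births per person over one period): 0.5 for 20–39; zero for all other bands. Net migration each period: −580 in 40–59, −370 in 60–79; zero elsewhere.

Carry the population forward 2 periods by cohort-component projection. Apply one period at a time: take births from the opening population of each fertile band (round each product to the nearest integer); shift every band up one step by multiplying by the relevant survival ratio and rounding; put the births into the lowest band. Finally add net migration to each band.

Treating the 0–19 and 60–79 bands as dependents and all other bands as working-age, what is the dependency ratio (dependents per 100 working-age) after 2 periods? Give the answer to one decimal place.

109.1

[period 1]
Births: 4500 × 0.5 = 2250
20–39: 2950 × 0.968 = 2856
40–59: 4500 × 0.966 = 4347
60–79: 5350 × 0.981 = 5248
Net migration: 40–59 − 580 → 3767; 60–79 − 370 → 4878
End of period: [2250, 2856, 3767, 4878]
[period 2]
Births: 2856 × 0.5 = 1428
20–39: 2250 × 0.968 = 2178
40–59: 2856 × 0.966 = 2759
60–79: 3767 × 0.981 = 3695
Net migration: 40–59 − 580 → 2179; 60–79 − 370 → 3325
End of period: [1428, 2178, 2179, 3325]
Dependents (band 0–19 + band 60–79) = 1428 + 3325 = 4753; working-age = 4357; ratio = 4753/4357 × 100 = 109.1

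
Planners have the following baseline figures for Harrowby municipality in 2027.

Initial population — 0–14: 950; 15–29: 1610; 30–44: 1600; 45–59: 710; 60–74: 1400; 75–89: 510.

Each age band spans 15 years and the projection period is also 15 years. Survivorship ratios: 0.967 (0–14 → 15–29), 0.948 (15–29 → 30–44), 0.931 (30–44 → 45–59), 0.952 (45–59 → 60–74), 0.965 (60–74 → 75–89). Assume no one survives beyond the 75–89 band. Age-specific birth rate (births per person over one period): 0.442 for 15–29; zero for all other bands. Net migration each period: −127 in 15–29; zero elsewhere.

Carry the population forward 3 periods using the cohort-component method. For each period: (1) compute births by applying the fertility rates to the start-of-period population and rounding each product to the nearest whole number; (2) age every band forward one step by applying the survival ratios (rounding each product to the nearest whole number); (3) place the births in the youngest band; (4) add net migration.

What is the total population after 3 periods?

Numbering the bands 1..6 from youngest to oldest:
— Period 1 —
Births: 1610 * 0.442 = 712
Band 2: 950 * 0.967 = 919
Band 3: 1610 * 0.948 = 1526
Band 4: 1600 * 0.931 = 1490
Band 5: 710 * 0.952 = 676
Band 6: 1400 * 0.965 = 1351
Net migration: Band 2 − 127 → 792
Population now: 0–14=712, 15–29=792, 30–44=1526, 45–59=1490, 60–74=676, 75–89=1351
— Period 2 —
Births: 792 * 0.442 = 350
Band 2: 712 * 0.967 = 689
Band 3: 792 * 0.948 = 751
Band 4: 1526 * 0.931 = 1421
Band 5: 1490 * 0.952 = 1418
Band 6: 676 * 0.965 = 652
Net migration: Band 2 − 127 → 562
Population now: 0–14=350, 15–29=562, 30–44=751, 45–59=1421, 60–74=1418, 75–89=652
— Period 3 —
Births: 562 * 0.442 = 248
Band 2: 350 * 0.967 = 338
Band 3: 562 * 0.948 = 533
Band 4: 751 * 0.931 = 699
Band 5: 1421 * 0.952 = 1353
Band 6: 1418 * 0.965 = 1368
Net migration: Band 2 − 127 → 211
Population now: 0–14=248, 15–29=211, 30–44=533, 45–59=699, 60–74=1353, 75–89=1368
Total after period 3: 248 + 211 + 533 + 699 + 1353 + 1368 = 4412

4412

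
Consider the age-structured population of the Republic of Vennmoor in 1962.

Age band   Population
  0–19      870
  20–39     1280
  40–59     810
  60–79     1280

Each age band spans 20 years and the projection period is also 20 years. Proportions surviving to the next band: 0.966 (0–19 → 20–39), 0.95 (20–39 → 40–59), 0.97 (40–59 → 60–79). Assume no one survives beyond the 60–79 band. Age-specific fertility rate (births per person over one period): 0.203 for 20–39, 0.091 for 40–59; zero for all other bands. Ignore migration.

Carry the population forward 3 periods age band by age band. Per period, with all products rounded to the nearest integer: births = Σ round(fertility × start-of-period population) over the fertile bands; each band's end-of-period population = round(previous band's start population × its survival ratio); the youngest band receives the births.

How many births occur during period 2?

Let band 1 be 0–19 through band 4 = 60–79.
Period 1.
Births: 1280 * 0.203 = 260 ; 810 * 0.091 = 74 ⇒ total 334
Band 2: 870 * 0.966 = 840
Band 3: 1280 * 0.95 = 1216
Band 4: 810 * 0.97 = 786
Giving 334 / 840 / 1216 / 786.
Period 2.
Births: 840 * 0.203 = 171 ; 1216 * 0.091 = 111 ⇒ total 282
Band 2: 334 * 0.966 = 323
Band 3: 840 * 0.95 = 798
Band 4: 1216 * 0.97 = 1180
Giving 282 / 323 / 798 / 1180.

282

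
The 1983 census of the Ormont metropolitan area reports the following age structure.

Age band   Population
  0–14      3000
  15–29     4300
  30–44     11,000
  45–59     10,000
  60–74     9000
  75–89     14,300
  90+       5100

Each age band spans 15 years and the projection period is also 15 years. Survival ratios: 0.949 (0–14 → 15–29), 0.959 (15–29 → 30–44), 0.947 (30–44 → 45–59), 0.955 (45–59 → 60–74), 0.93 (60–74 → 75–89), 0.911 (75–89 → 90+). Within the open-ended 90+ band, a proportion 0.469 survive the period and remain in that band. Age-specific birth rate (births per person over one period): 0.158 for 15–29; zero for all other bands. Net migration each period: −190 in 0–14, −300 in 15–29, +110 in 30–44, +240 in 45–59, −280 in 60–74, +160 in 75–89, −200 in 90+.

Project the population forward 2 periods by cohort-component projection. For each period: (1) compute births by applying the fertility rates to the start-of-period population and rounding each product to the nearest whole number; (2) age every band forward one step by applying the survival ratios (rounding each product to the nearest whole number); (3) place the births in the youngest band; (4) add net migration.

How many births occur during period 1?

Call the bands 1 to 7, youngest first.
Period 1.
Births: 4300 × 0.158 = 679
Band 2: 3000 × 0.949 = 2847
Band 3: 4300 × 0.959 = 4124
Band 4: 11000 × 0.947 = 10417
Band 5: 10000 × 0.955 = 9550
Band 6: 9000 × 0.93 = 8370
Band 7: 14300 × 0.911 + 5100 × 0.469 = 13027 + 2392 = 15419
Net migration: Band 1 − 190 → 489; Band 2 − 300 → 2547; Band 3 + 110 → 4234; Band 4 + 240 → 10657; Band 5 − 280 → 9270; Band 6 + 160 → 8530; Band 7 − 200 → 15219
Population now: 0–14=489, 15–29=2547, 30–44=4234, 45–59=10657, 60–74=9270, 75–89=8530, 90+=15219

679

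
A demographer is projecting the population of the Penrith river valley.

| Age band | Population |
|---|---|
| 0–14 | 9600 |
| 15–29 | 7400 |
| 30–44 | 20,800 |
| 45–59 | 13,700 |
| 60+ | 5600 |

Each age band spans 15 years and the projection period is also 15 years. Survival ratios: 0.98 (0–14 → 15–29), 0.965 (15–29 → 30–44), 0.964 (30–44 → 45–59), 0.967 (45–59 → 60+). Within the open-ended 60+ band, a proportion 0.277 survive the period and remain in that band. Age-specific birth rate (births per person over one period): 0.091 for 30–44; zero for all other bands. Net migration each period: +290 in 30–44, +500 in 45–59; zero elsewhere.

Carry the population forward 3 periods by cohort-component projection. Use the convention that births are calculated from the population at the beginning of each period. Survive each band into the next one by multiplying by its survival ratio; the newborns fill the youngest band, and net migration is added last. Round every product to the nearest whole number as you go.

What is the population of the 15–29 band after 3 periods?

Let band 1 be 0–14 through band 5 = 60+.
— Period 1 —
Births: 20800 × 0.091 = 1893
Band 2: 9600 × 0.98 = 9408
Band 3: 7400 × 0.965 = 7141
Band 4: 20800 × 0.964 = 20051
Band 5: 13700 × 0.967 + 5600 × 0.277 = 13248 + 1551 = 14799
Net migration: Band 3 + 290 → 7431; Band 4 + 500 → 20551
End of period: [1893, 9408, 7431, 20551, 14799]
— Period 2 —
Births: 7431 × 0.091 = 676
Band 2: 1893 × 0.98 = 1855
Band 3: 9408 × 0.965 = 9079
Band 4: 7431 × 0.964 = 7163
Band 5: 20551 × 0.967 + 14799 × 0.277 = 19873 + 4099 = 23972
Net migration: Band 3 + 290 → 9369; Band 4 + 500 → 7663
End of period: [676, 1855, 9369, 7663, 23972]
— Period 3 —
Births: 9369 × 0.091 = 853
Band 2: 676 × 0.98 = 662
Band 3: 1855 × 0.965 = 1790
Band 4: 9369 × 0.964 = 9032
Band 5: 7663 × 0.967 + 23972 × 0.277 = 7410 + 6640 = 14050
Net migration: Band 3 + 290 → 2080; Band 4 + 500 → 9532
End of period: [853, 662, 2080, 9532, 14050]

662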